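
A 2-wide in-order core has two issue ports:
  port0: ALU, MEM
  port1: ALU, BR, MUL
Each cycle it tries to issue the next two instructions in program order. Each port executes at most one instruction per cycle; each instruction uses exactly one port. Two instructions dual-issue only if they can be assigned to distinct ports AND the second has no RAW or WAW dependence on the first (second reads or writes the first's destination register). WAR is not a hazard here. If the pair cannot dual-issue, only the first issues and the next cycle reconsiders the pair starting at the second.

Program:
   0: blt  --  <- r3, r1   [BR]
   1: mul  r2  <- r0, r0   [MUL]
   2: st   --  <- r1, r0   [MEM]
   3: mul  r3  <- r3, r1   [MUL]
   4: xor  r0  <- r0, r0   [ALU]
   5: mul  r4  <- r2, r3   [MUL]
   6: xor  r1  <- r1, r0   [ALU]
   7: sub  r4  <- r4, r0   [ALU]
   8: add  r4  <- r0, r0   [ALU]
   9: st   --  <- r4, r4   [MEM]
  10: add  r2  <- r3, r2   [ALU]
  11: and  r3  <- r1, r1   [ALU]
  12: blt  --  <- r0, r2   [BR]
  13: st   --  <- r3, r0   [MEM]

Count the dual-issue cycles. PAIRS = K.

PAIRS = 5

  cy0 -> i0 (blt) no-port BR/MUL
  cy1 -> i1&i2 (mul st) pair
  cy2 -> i3&i4 (mul xor) pair
  cy3 -> i5&i6 (mul xor) pair
  cy4 -> i7 (sub) WAW r4
  cy5 -> i8 (add) RAW r4
  cy6 -> i9&i10 (st add) pair
  cy7 -> i11&i12 (and blt) pair
  cy8 -> i13 (st) tail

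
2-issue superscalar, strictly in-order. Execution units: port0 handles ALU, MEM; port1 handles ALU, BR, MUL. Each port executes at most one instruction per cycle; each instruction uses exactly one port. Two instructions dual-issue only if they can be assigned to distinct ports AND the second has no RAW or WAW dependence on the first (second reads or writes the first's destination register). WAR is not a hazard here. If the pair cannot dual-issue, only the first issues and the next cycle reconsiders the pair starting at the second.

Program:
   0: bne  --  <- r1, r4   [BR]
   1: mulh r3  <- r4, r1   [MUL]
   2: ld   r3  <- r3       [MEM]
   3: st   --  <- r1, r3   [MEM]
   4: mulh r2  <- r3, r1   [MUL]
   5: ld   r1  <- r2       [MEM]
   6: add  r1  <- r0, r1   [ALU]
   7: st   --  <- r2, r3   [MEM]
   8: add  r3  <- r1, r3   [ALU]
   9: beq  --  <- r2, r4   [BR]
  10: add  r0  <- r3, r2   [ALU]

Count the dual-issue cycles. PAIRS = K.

PAIRS = 3

  cy0 -> i0 (bne) no-port BR/MUL
  cy1 -> i1 (mulh) RAW+WAW r3
  cy2 -> i2 (ld) no-port MEM/MEM
  cy3 -> i3+i4 (st/mulh) dual
  cy4 -> i5 (ld) RAW+WAW r1
  cy5 -> i6+i7 (add/st) dual
  cy6 -> i8+i9 (add/beq) dual
  cy7 -> i10 (add) tail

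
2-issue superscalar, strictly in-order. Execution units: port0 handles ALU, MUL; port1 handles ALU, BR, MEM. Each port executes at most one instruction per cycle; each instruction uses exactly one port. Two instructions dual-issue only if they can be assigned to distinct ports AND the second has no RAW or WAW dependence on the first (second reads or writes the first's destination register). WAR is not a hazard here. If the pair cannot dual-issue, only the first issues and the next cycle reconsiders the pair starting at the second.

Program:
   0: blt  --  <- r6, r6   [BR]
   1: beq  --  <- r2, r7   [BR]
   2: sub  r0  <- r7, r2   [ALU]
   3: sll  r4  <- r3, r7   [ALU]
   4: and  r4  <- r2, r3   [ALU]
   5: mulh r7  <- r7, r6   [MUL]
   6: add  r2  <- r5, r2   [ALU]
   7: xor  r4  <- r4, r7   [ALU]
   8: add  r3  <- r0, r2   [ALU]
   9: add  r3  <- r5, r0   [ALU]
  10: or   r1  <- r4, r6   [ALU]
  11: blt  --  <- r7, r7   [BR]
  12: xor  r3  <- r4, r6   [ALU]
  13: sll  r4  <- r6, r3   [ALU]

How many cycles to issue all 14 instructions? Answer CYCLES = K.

CYCLES = 9

0. blt @i0  | no-port BR/BR
1. beq/sub @i1&i2  | dual
2. sll @i3  | WAW r4
3. and/mulh @i4&i5  | dual
4. add/xor @i6&i7  | dual
5. add @i8  | WAW r3
6. add/or @i9&i10  | dual
7. blt/xor @i11&i12  | dual
8. sll @i13  | tail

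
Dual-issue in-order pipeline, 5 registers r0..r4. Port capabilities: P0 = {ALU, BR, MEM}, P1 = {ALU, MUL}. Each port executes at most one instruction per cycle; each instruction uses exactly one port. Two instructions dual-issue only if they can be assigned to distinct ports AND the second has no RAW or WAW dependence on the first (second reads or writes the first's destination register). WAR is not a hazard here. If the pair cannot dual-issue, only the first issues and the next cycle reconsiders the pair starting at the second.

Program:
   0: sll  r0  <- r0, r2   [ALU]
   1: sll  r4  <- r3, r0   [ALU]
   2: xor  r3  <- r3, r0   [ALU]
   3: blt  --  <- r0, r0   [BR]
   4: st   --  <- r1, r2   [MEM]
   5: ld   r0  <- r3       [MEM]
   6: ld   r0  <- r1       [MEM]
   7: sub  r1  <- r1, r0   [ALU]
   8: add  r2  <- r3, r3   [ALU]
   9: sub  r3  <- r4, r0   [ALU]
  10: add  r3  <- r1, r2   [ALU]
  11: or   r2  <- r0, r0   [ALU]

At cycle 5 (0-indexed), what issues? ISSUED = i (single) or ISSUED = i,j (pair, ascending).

c0: i0 sll  RAW r0
c1: i1+i2 sll+xor  pair
c2: i3 blt  no-port BR/MEM
c3: i4 st  no-port MEM/MEM
c4: i5 ld  no-port MEM/MEM
c5: i6 ld  RAW r0
c6: i7+i8 sub+add  pair
c7: i9 sub  WAW r3
c8: i10+i11 add+or  pair

ISSUED = 6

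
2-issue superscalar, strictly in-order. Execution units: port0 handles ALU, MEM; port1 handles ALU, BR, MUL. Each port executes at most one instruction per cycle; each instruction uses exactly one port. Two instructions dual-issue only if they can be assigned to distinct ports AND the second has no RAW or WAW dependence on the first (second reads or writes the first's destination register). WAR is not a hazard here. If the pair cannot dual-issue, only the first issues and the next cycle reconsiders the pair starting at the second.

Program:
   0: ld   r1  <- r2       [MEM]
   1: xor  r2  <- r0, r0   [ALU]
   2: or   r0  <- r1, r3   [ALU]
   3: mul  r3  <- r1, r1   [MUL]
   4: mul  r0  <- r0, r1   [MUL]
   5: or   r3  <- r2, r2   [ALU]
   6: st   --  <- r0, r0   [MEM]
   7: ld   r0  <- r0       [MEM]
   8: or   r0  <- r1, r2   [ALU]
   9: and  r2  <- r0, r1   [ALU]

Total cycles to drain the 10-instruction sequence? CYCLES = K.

CYCLES = 7

c0: i0&i1 ld/xor  pair
c1: i2&i3 or/mul  pair
c2: i4&i5 mul/or  pair
c3: i6 st  no-port MEM/MEM
c4: i7 ld  WAW r0
c5: i8 or  RAW r0
c6: i9 and  tail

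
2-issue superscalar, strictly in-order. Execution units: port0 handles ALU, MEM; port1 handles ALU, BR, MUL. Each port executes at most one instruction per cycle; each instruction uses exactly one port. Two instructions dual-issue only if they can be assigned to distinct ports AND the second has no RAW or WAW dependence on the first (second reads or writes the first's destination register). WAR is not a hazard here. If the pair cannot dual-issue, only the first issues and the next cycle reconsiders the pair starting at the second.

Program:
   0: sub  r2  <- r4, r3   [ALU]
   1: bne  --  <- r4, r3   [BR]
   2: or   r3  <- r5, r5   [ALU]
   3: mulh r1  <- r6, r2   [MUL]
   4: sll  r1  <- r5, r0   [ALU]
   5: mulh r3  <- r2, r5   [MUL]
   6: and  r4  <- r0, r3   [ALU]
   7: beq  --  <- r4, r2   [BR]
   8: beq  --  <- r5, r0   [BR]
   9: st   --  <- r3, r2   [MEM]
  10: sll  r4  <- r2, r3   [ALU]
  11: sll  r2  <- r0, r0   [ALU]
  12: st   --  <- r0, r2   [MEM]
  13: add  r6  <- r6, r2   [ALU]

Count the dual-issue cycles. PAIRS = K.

PAIRS = 6

c0: i0&i1 sub.ALU/bne.BR  dual
c1: i2&i3 or.ALU/mulh.MUL  dual
c2: i4&i5 sll.ALU/mulh.MUL  dual
c3: i6 and.ALU  RAW r4
c4: i7 beq.BR  no-port BR/BR
c5: i8&i9 beq.BR/st.MEM  dual
c6: i10&i11 sll.ALU/sll.ALU  dual
c7: i12&i13 st.MEM/add.ALU  dual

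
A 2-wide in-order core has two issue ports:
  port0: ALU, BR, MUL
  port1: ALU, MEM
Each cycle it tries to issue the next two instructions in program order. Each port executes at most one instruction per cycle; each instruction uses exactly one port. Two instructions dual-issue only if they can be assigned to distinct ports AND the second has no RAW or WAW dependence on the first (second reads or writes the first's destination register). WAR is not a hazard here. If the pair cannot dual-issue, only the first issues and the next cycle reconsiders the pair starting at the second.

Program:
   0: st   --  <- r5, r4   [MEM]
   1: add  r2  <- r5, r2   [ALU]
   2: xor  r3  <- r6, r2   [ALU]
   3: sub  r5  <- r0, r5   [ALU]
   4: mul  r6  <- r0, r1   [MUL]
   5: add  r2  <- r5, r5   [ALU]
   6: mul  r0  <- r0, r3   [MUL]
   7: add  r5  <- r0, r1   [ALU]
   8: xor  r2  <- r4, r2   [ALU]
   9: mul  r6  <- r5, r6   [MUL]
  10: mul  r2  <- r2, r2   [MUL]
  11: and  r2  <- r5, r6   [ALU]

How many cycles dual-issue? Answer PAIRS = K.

#0 head=0: st.MEM+add.ALU i0/i1 2-wide
#1 head=2: xor.ALU+sub.ALU i2/i3 2-wide
#2 head=4: mul.MUL+add.ALU i4/i5 2-wide
#3 head=6: mul.MUL i6 RAW r0
#4 head=7: add.ALU+xor.ALU i7/i8 2-wide
#5 head=9: mul.MUL i9 no-port MUL/MUL
#6 head=10: mul.MUL i10 WAW r2
#7 head=11: and.ALU i11 tail

PAIRS = 4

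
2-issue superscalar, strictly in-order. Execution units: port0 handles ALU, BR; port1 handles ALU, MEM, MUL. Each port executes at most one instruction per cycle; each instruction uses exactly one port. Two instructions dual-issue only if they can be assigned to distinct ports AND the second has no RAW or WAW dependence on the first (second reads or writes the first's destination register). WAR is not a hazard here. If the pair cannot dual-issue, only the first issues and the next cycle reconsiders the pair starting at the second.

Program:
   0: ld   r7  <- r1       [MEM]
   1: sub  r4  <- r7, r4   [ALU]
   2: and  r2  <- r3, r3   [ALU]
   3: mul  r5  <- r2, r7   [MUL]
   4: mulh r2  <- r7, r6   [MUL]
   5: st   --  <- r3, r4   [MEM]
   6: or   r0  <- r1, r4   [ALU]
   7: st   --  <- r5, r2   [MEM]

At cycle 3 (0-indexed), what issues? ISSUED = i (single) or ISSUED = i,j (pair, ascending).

  cy0 -> i0 (ld) RAW r7
  cy1 -> i1+i2 (sub+and) 2-wide
  cy2 -> i3 (mul) no-port MUL/MUL
  cy3 -> i4 (mulh) no-port MUL/MEM
  cy4 -> i5+i6 (st+or) 2-wide
  cy5 -> i7 (st) tail

ISSUED = 4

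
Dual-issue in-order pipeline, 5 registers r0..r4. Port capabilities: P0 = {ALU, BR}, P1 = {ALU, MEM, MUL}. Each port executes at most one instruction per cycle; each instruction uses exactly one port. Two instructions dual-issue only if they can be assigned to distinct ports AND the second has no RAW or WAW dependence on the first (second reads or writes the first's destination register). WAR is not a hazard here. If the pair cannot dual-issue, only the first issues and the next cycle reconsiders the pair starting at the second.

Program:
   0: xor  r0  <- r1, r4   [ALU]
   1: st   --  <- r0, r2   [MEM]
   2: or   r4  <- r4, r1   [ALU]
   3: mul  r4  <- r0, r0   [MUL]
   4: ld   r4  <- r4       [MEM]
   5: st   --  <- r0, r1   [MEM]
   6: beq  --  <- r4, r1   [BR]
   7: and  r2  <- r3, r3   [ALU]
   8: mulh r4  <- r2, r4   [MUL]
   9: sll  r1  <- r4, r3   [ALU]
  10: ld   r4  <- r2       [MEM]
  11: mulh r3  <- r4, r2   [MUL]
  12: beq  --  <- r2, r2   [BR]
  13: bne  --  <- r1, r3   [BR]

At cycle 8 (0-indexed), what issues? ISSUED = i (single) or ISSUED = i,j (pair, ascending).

ISSUED = 11,12

0. xor @i0  | RAW r0
1. st;or @i1&i2  | dual
2. mul @i3  | no-port MUL/MEM
3. ld @i4  | no-port MEM/MEM
4. st;beq @i5&i6  | dual
5. and @i7  | RAW r2
6. mulh @i8  | RAW r4
7. sll;ld @i9&i10  | dual
8. mulh;beq @i11&i12  | dual
9. bne @i13  | tail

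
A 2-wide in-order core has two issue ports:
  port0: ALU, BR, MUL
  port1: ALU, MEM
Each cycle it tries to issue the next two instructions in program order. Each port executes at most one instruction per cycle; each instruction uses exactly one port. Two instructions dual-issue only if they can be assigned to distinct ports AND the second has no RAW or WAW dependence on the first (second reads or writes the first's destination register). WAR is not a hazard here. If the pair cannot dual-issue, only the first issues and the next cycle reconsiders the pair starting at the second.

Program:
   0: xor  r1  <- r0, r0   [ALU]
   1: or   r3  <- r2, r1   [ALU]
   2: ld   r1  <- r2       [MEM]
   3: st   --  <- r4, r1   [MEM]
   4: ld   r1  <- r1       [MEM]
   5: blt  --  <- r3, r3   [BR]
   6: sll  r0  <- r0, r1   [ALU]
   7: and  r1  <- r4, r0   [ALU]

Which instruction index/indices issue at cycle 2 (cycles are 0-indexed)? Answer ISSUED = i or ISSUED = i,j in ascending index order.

ISSUED = 3

0. xor @i0  | RAW r1
1. or ld @i1+i2  | 2-wide
2. st @i3  | no-port MEM/MEM
3. ld blt @i4+i5  | 2-wide
4. sll @i6  | RAW r0
5. and @i7  | tail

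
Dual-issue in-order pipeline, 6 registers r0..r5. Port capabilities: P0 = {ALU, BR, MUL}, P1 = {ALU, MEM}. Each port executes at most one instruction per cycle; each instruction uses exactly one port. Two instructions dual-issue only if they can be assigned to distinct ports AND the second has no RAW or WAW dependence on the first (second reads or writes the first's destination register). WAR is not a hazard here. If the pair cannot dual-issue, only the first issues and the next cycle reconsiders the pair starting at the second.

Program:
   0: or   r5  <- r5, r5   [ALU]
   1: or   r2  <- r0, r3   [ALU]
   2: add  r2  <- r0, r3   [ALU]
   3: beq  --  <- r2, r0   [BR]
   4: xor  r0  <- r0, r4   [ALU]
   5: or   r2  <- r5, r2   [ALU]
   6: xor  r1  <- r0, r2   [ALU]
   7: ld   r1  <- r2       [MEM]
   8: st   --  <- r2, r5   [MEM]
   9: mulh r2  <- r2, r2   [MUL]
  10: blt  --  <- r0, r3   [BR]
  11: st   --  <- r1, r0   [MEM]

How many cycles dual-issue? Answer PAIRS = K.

[0] i0,i1  or or  -- dual
[1] i2  add  -- RAW r2
[2] i3,i4  beq xor  -- dual
[3] i5  or  -- RAW r2
[4] i6  xor  -- WAW r1
[5] i7  ld  -- no-port MEM/MEM
[6] i8,i9  st mulh  -- dual
[7] i10,i11  blt st  -- dual

PAIRS = 4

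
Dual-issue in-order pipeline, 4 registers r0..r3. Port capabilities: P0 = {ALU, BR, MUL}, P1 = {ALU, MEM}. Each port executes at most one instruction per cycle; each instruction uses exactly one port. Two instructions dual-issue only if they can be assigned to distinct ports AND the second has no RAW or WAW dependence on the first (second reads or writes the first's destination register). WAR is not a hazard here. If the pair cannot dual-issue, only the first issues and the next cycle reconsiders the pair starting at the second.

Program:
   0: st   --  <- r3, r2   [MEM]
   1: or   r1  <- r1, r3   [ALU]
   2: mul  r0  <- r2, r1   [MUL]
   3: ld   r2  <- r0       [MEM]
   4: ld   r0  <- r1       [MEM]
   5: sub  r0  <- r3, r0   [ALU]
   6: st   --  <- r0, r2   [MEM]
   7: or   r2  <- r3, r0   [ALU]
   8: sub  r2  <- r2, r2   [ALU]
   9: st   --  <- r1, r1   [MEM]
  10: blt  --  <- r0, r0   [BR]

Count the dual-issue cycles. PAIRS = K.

c0: i0,i1 st+or  2-wide
c1: i2 mul  RAW r0
c2: i3 ld  no-port MEM/MEM
c3: i4 ld  RAW+WAW r0
c4: i5 sub  RAW r0
c5: i6,i7 st+or  2-wide
c6: i8,i9 sub+st  2-wide
c7: i10 blt  tail

PAIRS = 3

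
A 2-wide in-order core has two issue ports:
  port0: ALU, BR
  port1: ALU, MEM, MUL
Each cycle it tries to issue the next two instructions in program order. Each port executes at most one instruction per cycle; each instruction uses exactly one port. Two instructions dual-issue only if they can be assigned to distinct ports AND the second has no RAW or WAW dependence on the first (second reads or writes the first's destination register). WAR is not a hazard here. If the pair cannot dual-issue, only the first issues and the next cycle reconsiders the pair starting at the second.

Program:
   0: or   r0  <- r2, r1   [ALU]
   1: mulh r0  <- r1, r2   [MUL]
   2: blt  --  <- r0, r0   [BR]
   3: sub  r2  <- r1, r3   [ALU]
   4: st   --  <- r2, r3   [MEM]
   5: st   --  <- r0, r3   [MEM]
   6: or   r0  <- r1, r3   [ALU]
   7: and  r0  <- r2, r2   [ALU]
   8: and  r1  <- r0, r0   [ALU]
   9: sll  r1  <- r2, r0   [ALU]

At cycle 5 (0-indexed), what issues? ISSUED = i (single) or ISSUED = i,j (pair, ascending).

ISSUED = 7

#0 head=0: or.ALU i0 WAW r0
#1 head=1: mulh.MUL i1 RAW r0
#2 head=2: blt.BR;sub.ALU i2,i3 dual
#3 head=4: st.MEM i4 no-port MEM/MEM
#4 head=5: st.MEM;or.ALU i5,i6 dual
#5 head=7: and.ALU i7 RAW r0
#6 head=8: and.ALU i8 WAW r1
#7 head=9: sll.ALU i9 tail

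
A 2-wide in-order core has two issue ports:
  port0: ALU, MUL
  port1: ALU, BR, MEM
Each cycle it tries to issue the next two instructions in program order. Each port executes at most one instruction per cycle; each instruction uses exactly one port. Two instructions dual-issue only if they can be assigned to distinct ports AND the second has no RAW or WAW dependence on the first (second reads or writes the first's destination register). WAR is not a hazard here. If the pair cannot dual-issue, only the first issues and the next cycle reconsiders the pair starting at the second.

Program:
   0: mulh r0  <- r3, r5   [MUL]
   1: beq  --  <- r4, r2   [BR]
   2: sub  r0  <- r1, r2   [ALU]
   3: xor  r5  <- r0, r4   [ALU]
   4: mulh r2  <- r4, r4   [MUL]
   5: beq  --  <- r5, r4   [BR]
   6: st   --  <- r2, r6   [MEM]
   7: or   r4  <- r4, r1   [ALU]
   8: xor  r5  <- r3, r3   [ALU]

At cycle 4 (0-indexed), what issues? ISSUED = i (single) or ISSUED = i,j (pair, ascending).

ISSUED = 6,7

  cy0 -> i0/i1 (mulh beq) pair
  cy1 -> i2 (sub) RAW r0
  cy2 -> i3/i4 (xor mulh) pair
  cy3 -> i5 (beq) no-port BR/MEM
  cy4 -> i6/i7 (st or) pair
  cy5 -> i8 (xor) tail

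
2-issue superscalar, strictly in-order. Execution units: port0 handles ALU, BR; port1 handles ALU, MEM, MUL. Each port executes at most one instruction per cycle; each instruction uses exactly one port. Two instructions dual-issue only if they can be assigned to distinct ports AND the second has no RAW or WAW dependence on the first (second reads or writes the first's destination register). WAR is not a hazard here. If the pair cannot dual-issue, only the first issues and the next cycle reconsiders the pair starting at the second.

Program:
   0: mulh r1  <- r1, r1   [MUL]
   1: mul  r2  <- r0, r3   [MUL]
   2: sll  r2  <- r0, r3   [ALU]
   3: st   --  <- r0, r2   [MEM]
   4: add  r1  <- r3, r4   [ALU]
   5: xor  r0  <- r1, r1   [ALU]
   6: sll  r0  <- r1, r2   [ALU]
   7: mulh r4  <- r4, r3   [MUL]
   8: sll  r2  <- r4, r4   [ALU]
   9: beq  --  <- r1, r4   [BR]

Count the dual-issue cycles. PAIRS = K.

#0 head=0: mulh i0 no-port MUL/MUL
#1 head=1: mul i1 WAW r2
#2 head=2: sll i2 RAW r2
#3 head=3: st add i3/i4 dual
#4 head=5: xor i5 WAW r0
#5 head=6: sll mulh i6/i7 dual
#6 head=8: sll beq i8/i9 dual

PAIRS = 3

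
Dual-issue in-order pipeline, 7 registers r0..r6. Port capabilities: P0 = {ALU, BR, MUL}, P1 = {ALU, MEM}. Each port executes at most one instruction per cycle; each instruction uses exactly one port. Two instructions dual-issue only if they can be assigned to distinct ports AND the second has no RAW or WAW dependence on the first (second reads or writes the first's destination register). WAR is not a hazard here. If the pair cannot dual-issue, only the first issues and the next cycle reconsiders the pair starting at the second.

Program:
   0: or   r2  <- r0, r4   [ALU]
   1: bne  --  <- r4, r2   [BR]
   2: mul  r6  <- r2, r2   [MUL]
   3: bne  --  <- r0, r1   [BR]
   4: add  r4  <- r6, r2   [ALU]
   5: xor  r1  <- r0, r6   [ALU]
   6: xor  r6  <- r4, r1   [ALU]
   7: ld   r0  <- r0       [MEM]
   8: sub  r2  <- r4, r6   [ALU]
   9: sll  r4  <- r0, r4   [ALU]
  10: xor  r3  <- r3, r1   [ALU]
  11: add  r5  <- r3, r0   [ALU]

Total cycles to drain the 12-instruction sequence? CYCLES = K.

CYCLES = 9

0. or.ALU @i0  | RAW r2
1. bne.BR @i1  | no-port BR/MUL
2. mul.MUL @i2  | no-port MUL/BR
3. bne.BR add.ALU @i3,i4  | 2-wide
4. xor.ALU @i5  | RAW r1
5. xor.ALU ld.MEM @i6,i7  | 2-wide
6. sub.ALU sll.ALU @i8,i9  | 2-wide
7. xor.ALU @i10  | RAW r3
8. add.ALU @i11  | tail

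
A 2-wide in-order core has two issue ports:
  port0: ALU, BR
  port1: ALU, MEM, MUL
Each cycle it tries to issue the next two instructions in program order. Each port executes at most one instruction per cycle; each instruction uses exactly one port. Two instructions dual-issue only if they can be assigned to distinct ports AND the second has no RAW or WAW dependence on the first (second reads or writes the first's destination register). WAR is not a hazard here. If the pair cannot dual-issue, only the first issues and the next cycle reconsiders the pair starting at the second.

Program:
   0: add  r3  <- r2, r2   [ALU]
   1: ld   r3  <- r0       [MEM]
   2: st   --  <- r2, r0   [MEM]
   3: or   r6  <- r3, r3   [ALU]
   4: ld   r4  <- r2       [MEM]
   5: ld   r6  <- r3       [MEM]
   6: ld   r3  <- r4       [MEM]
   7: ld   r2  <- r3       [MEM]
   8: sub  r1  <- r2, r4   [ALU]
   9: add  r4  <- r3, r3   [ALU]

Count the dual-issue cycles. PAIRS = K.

[0] i0  add  -- WAW r3
[1] i1  ld  -- no-port MEM/MEM
[2] i2,i3  st/or  -- 2-wide
[3] i4  ld  -- no-port MEM/MEM
[4] i5  ld  -- no-port MEM/MEM
[5] i6  ld  -- no-port MEM/MEM
[6] i7  ld  -- RAW r2
[7] i8,i9  sub/add  -- 2-wide

PAIRS = 2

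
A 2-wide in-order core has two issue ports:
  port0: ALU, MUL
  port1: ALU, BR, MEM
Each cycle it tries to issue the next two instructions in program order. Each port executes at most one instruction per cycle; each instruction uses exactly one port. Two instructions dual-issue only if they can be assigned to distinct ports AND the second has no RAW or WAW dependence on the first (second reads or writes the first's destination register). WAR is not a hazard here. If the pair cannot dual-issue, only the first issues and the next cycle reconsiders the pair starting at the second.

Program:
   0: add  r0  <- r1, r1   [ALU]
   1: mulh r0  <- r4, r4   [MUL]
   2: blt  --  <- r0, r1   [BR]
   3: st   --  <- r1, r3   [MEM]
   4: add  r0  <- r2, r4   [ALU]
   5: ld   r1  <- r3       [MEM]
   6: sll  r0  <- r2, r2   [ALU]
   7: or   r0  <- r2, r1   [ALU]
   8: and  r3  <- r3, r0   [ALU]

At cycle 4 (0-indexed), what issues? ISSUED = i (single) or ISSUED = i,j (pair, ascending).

ISSUED = 5,6

[0] i0  add.ALU  -- WAW r0
[1] i1  mulh.MUL  -- RAW r0
[2] i2  blt.BR  -- no-port BR/MEM
[3] i3,i4  st.MEM+add.ALU  -- dual
[4] i5,i6  ld.MEM+sll.ALU  -- dual
[5] i7  or.ALU  -- RAW r0
[6] i8  and.ALU  -- tail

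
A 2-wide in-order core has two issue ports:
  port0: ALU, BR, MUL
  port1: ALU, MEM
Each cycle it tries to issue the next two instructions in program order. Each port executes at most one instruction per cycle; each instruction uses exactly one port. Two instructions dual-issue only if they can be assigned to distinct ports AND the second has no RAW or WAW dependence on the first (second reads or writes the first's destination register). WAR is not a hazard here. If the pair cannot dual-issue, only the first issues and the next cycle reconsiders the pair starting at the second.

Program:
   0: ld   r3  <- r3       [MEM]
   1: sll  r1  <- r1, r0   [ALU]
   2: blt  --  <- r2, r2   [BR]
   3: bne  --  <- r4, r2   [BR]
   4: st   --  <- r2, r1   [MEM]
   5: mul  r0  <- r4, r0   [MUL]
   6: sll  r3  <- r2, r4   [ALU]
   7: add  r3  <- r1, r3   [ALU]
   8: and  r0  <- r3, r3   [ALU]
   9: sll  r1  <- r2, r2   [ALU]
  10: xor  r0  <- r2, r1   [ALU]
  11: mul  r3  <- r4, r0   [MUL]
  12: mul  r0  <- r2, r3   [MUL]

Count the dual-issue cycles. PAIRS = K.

  cy0 -> i0/i1 (ld.MEM sll.ALU) dual
  cy1 -> i2 (blt.BR) no-port BR/BR
  cy2 -> i3/i4 (bne.BR st.MEM) dual
  cy3 -> i5/i6 (mul.MUL sll.ALU) dual
  cy4 -> i7 (add.ALU) RAW r3
  cy5 -> i8/i9 (and.ALU sll.ALU) dual
  cy6 -> i10 (xor.ALU) RAW r0
  cy7 -> i11 (mul.MUL) no-port MUL/MUL
  cy8 -> i12 (mul.MUL) tail

PAIRS = 4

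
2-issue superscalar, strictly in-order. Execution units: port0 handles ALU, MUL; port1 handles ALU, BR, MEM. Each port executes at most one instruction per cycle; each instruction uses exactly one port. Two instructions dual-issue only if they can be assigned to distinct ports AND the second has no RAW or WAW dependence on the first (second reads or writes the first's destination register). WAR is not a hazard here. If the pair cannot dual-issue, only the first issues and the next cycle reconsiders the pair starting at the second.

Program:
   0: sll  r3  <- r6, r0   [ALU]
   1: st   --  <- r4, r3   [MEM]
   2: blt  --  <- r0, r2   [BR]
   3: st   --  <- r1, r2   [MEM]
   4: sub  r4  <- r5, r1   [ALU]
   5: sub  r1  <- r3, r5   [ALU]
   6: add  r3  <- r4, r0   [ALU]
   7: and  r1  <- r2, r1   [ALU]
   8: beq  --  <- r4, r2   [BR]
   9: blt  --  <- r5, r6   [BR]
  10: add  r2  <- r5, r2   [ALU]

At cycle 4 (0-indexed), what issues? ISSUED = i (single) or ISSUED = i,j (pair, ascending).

ISSUED = 5,6

  cy0 -> i0 (sll.ALU) RAW r3
  cy1 -> i1 (st.MEM) no-port MEM/BR
  cy2 -> i2 (blt.BR) no-port BR/MEM
  cy3 -> i3,i4 (st.MEM/sub.ALU) 2-wide
  cy4 -> i5,i6 (sub.ALU/add.ALU) 2-wide
  cy5 -> i7,i8 (and.ALU/beq.BR) 2-wide
  cy6 -> i9,i10 (blt.BR/add.ALU) 2-wide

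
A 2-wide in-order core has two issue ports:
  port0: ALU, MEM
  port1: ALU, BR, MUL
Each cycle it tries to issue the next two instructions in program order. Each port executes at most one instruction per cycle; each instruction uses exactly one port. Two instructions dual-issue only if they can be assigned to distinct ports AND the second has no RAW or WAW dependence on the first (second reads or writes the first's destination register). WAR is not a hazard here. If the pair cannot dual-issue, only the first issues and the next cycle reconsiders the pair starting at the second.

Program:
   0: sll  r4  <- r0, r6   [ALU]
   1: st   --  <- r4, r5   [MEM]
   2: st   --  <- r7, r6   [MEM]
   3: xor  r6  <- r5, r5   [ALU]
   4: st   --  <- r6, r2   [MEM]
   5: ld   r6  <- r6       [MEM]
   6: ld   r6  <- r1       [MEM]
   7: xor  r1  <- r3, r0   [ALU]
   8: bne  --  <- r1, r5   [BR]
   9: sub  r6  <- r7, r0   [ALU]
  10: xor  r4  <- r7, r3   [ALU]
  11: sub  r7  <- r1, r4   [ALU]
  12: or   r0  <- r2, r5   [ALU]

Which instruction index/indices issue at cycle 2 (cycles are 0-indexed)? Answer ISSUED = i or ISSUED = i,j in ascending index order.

[0] i0  sll  -- RAW r4
[1] i1  st  -- no-port MEM/MEM
[2] i2+i3  st+xor  -- dual
[3] i4  st  -- no-port MEM/MEM
[4] i5  ld  -- no-port MEM/MEM
[5] i6+i7  ld+xor  -- dual
[6] i8+i9  bne+sub  -- dual
[7] i10  xor  -- RAW r4
[8] i11+i12  sub+or  -- dual

ISSUED = 2,3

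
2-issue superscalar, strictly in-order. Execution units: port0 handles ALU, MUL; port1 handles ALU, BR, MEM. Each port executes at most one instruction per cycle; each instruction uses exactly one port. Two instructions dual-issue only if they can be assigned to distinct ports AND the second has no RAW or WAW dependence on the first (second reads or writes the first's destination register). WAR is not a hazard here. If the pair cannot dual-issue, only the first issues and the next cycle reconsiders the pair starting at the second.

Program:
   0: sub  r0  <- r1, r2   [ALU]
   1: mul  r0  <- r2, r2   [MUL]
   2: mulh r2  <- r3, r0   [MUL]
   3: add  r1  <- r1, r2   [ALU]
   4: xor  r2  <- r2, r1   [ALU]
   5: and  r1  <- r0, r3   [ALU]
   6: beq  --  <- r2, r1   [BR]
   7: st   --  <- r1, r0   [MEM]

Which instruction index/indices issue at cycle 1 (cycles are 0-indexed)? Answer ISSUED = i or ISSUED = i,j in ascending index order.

t=0 i0:sub ; WAW r0
t=1 i1:mul ; no-port MUL/MUL
t=2 i2:mulh ; RAW r2
t=3 i3:add ; RAW r1
t=4 i4&i5:xor;and ; dual
t=5 i6:beq ; no-port BR/MEM
t=6 i7:st ; tail

ISSUED = 1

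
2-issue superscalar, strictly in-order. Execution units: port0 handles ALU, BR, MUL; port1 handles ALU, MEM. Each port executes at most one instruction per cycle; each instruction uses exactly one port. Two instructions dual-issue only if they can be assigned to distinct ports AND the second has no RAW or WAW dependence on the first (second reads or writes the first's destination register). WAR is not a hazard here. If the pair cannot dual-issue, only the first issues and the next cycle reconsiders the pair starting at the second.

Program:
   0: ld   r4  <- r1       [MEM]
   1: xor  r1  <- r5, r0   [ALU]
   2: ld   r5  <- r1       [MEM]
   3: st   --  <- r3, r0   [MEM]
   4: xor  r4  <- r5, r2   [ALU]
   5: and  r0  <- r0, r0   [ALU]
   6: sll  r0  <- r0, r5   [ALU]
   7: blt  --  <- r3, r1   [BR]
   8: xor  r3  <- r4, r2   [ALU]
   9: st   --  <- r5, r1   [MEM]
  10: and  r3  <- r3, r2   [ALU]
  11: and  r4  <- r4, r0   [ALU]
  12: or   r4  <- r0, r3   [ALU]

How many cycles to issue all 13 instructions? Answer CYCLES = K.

CYCLES = 8

0. ld xor @i0,i1  | 2-wide
1. ld @i2  | no-port MEM/MEM
2. st xor @i3,i4  | 2-wide
3. and @i5  | RAW+WAW r0
4. sll blt @i6,i7  | 2-wide
5. xor st @i8,i9  | 2-wide
6. and and @i10,i11  | 2-wide
7. or @i12  | tail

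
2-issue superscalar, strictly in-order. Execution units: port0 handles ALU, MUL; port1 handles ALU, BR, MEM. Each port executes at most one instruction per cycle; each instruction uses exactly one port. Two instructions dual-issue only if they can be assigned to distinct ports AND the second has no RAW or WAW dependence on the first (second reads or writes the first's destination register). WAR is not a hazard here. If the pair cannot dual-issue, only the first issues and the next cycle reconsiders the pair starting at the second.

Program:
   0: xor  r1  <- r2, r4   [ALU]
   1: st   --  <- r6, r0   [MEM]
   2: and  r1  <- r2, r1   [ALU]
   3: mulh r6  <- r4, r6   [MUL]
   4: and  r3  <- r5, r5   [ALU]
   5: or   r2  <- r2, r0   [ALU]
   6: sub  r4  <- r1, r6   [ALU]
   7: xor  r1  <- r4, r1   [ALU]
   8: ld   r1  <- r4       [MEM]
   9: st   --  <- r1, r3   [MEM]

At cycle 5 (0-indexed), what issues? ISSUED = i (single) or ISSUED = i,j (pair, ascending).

ISSUED = 8

t=0 i0+i1:xor.ALU;st.MEM ; 2-wide
t=1 i2+i3:and.ALU;mulh.MUL ; 2-wide
t=2 i4+i5:and.ALU;or.ALU ; 2-wide
t=3 i6:sub.ALU ; RAW r4
t=4 i7:xor.ALU ; WAW r1
t=5 i8:ld.MEM ; no-port MEM/MEM
t=6 i9:st.MEM ; tail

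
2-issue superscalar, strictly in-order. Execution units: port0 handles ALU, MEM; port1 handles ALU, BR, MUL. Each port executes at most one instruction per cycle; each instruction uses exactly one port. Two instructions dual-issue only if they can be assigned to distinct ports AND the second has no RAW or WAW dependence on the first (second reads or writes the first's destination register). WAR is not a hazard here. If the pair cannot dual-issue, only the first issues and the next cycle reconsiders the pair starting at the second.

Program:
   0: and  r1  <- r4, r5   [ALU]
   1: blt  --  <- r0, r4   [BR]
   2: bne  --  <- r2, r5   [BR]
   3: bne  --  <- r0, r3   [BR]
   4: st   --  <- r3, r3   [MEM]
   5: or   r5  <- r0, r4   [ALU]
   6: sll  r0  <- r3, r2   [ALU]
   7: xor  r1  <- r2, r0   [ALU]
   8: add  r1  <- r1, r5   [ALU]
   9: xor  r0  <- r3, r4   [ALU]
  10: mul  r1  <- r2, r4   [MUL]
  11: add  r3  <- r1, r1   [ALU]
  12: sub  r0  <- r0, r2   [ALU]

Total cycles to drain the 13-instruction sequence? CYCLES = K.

c0: i0+i1 and.ALU;blt.BR  pair
c1: i2 bne.BR  no-port BR/BR
c2: i3+i4 bne.BR;st.MEM  pair
c3: i5+i6 or.ALU;sll.ALU  pair
c4: i7 xor.ALU  RAW+WAW r1
c5: i8+i9 add.ALU;xor.ALU  pair
c6: i10 mul.MUL  RAW r1
c7: i11+i12 add.ALU;sub.ALU  pair

CYCLES = 8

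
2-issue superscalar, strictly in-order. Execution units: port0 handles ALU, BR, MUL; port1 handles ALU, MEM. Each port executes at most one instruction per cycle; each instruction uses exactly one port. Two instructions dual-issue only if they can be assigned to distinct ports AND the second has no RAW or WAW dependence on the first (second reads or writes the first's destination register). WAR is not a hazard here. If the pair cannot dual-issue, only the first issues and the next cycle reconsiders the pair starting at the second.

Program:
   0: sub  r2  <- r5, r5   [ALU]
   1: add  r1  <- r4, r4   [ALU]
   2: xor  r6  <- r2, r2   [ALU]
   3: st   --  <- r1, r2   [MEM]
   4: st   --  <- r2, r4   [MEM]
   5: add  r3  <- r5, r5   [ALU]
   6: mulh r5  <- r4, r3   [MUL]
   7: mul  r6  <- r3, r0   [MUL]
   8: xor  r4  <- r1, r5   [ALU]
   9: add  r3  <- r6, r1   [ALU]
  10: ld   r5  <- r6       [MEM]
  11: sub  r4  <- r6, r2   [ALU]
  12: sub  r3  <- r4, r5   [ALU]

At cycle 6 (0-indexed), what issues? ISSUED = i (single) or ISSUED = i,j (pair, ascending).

t=0 i0/i1:sub.ALU;add.ALU ; dual
t=1 i2/i3:xor.ALU;st.MEM ; dual
t=2 i4/i5:st.MEM;add.ALU ; dual
t=3 i6:mulh.MUL ; no-port MUL/MUL
t=4 i7/i8:mul.MUL;xor.ALU ; dual
t=5 i9/i10:add.ALU;ld.MEM ; dual
t=6 i11:sub.ALU ; RAW r4
t=7 i12:sub.ALU ; tail

ISSUED = 11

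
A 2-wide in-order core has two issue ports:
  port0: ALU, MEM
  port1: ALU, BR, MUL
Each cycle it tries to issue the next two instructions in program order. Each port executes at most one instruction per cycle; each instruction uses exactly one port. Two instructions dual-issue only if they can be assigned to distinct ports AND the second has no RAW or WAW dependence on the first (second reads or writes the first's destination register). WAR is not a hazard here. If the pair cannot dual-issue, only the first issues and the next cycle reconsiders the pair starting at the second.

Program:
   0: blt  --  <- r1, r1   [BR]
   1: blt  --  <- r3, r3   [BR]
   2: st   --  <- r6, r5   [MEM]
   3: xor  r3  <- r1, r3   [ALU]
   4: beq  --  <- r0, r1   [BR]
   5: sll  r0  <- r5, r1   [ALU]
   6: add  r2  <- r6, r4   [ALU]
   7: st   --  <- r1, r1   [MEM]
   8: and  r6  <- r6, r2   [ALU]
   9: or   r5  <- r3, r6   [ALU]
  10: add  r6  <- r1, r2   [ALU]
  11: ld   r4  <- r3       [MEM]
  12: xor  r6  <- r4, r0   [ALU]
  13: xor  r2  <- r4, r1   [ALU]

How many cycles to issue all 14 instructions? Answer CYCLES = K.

CYCLES = 8

t=0 i0:blt.BR ; no-port BR/BR
t=1 i1+i2:blt.BR st.MEM ; pair
t=2 i3+i4:xor.ALU beq.BR ; pair
t=3 i5+i6:sll.ALU add.ALU ; pair
t=4 i7+i8:st.MEM and.ALU ; pair
t=5 i9+i10:or.ALU add.ALU ; pair
t=6 i11:ld.MEM ; RAW r4
t=7 i12+i13:xor.ALU xor.ALU ; pair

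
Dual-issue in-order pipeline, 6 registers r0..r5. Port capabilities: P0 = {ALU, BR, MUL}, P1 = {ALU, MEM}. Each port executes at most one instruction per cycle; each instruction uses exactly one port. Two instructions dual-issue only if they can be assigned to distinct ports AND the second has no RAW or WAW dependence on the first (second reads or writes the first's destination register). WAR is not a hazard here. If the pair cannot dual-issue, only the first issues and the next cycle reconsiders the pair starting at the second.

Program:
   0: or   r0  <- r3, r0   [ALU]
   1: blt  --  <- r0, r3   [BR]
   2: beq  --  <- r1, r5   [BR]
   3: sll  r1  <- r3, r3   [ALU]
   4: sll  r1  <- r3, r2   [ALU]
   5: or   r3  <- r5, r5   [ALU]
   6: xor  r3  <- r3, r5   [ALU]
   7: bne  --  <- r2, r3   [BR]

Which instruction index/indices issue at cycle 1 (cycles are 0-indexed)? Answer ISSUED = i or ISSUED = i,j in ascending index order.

  cy0 -> i0 (or.ALU) RAW r0
  cy1 -> i1 (blt.BR) no-port BR/BR
  cy2 -> i2/i3 (beq.BR/sll.ALU) pair
  cy3 -> i4/i5 (sll.ALU/or.ALU) pair
  cy4 -> i6 (xor.ALU) RAW r3
  cy5 -> i7 (bne.BR) tail

ISSUED = 1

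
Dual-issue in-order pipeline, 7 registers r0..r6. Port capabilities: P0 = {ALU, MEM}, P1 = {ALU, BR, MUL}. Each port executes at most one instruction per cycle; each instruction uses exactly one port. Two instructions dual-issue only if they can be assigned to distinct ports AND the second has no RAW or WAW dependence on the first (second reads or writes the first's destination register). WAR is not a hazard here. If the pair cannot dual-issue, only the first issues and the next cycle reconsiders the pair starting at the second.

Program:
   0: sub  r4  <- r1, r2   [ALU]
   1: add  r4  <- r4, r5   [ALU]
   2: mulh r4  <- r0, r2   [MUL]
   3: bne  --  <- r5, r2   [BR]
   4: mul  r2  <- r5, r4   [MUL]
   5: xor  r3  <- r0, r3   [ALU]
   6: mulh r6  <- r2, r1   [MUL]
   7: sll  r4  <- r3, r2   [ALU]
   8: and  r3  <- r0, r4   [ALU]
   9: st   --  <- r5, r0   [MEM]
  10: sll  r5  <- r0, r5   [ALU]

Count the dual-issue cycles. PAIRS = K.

PAIRS = 3

  cy0 -> i0 (sub) RAW+WAW r4
  cy1 -> i1 (add) WAW r4
  cy2 -> i2 (mulh) no-port MUL/BR
  cy3 -> i3 (bne) no-port BR/MUL
  cy4 -> i4&i5 (mul;xor) pair
  cy5 -> i6&i7 (mulh;sll) pair
  cy6 -> i8&i9 (and;st) pair
  cy7 -> i10 (sll) tail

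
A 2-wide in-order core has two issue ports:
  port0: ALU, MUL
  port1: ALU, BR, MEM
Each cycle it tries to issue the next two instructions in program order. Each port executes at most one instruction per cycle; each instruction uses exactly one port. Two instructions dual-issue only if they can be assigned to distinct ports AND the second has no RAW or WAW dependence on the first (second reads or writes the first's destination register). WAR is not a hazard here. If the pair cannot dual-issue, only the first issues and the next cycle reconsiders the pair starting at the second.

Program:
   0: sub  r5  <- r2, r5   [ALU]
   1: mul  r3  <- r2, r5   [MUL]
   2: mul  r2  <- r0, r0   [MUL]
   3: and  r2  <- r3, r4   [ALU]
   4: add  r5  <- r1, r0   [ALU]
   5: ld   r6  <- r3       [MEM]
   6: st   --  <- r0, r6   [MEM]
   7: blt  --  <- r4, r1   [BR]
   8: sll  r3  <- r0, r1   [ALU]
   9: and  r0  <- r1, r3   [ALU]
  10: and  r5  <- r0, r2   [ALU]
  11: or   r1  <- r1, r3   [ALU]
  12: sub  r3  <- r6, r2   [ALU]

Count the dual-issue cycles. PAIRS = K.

PAIRS = 3

  cy0 -> i0 (sub) RAW r5
  cy1 -> i1 (mul) no-port MUL/MUL
  cy2 -> i2 (mul) WAW r2
  cy3 -> i3/i4 (and add) pair
  cy4 -> i5 (ld) no-port MEM/MEM
  cy5 -> i6 (st) no-port MEM/BR
  cy6 -> i7/i8 (blt sll) pair
  cy7 -> i9 (and) RAW r0
  cy8 -> i10/i11 (and or) pair
  cy9 -> i12 (sub) tail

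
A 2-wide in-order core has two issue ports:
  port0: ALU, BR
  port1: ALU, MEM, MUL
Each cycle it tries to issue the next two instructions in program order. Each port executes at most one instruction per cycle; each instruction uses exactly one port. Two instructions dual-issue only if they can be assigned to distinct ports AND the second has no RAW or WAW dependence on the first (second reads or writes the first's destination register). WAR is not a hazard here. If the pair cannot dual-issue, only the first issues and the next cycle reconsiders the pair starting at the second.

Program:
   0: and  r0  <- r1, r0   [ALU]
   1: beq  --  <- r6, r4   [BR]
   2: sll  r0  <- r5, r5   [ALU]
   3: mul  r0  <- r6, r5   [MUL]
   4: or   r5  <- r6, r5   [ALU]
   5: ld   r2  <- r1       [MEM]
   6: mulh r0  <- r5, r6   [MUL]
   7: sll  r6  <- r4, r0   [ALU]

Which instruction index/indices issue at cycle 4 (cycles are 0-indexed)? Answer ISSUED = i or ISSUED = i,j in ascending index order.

ISSUED = 6

0. and beq @i0+i1  | dual
1. sll @i2  | WAW r0
2. mul or @i3+i4  | dual
3. ld @i5  | no-port MEM/MUL
4. mulh @i6  | RAW r0
5. sll @i7  | tail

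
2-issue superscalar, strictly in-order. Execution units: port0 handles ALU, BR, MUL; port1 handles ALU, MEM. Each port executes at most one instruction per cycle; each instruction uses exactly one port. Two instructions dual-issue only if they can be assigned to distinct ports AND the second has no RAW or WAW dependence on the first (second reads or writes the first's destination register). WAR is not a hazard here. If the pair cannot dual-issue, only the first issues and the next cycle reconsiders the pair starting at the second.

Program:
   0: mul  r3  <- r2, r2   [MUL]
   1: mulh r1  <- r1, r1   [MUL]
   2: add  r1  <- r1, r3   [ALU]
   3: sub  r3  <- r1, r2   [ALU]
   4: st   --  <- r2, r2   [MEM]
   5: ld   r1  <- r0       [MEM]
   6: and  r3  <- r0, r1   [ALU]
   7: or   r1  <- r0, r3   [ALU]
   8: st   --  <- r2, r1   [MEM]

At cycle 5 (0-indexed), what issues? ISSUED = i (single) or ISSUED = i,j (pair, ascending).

ISSUED = 6

c0: i0 mul  no-port MUL/MUL
c1: i1 mulh  RAW+WAW r1
c2: i2 add  RAW r1
c3: i3,i4 sub;st  dual
c4: i5 ld  RAW r1
c5: i6 and  RAW r3
c6: i7 or  RAW r1
c7: i8 st  tail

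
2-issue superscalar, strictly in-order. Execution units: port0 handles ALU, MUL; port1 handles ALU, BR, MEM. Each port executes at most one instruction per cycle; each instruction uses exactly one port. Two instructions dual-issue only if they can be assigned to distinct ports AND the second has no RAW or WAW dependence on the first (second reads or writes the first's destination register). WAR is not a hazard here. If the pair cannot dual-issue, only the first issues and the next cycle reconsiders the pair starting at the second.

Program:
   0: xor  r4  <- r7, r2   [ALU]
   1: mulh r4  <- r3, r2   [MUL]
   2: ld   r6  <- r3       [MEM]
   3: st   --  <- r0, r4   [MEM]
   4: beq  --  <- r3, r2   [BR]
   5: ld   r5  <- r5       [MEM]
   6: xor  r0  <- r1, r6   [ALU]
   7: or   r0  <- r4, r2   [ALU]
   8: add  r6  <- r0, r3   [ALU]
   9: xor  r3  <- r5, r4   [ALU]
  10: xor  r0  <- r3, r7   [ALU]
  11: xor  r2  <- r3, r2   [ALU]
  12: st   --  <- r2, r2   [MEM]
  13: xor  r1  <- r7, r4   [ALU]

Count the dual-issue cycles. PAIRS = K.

t=0 i0:xor.ALU ; WAW r4
t=1 i1&i2:mulh.MUL/ld.MEM ; pair
t=2 i3:st.MEM ; no-port MEM/BR
t=3 i4:beq.BR ; no-port BR/MEM
t=4 i5&i6:ld.MEM/xor.ALU ; pair
t=5 i7:or.ALU ; RAW r0
t=6 i8&i9:add.ALU/xor.ALU ; pair
t=7 i10&i11:xor.ALU/xor.ALU ; pair
t=8 i12&i13:st.MEM/xor.ALU ; pair

PAIRS = 5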